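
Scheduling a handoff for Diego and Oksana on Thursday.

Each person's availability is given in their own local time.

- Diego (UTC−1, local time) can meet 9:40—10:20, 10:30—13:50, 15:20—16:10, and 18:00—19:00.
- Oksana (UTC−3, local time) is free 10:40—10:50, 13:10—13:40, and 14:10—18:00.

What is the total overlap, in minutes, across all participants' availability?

Diego → UTC: 10:40–11:20, 11:30–14:50, 16:20–17:10, 19:00–20:00.
Oksana → UTC: 13:40–13:50, 16:10–16:40, 17:10–21:00.
Diego ∩ Oksana: 13:40–13:50, 16:20–16:40, 19:00–20:00.
Total common minutes: 10 + 20 + 60 = 90.

90 minutes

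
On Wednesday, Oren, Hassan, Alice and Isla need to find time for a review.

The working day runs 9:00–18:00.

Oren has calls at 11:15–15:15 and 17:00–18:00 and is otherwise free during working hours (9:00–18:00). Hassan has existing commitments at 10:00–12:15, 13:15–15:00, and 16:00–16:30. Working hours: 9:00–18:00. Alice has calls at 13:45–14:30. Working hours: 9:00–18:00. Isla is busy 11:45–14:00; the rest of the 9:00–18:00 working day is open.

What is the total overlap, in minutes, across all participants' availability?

135 minutes

Oren free within 09:00–18:00: 09:00–11:15, 15:15–17:00.
Hassan free within 09:00–18:00: 09:00–10:00, 12:15–13:15, 15:00–16:00, 16:30–18:00.
Alice free within 09:00–18:00: 09:00–13:45, 14:30–18:00.
Isla free within 09:00–18:00: 09:00–11:45, 14:00–18:00.
Oren ∩ Hassan: 09:00–10:00, 15:15–16:00, 16:30–17:00.
Oren ∩ Hassan ∩ Alice: 09:00–10:00, 15:15–16:00, 16:30–17:00.
Oren ∩ Hassan ∩ Alice ∩ Isla: 09:00–10:00, 15:15–16:00, 16:30–17:00.
Total common minutes: 60 + 45 + 30 = 135.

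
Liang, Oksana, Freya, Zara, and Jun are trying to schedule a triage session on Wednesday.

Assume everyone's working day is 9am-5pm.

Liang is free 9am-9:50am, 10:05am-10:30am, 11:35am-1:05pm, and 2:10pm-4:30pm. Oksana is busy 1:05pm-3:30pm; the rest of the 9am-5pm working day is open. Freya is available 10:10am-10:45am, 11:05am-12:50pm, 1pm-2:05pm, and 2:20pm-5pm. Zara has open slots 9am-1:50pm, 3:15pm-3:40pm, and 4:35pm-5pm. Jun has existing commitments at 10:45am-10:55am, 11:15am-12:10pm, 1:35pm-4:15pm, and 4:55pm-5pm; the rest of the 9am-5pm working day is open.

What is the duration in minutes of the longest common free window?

40 minutes

Oksana free within 09:00–17:00: 09:00–13:05, 15:30–17:00.
Jun free within 09:00–17:00: 09:00–10:45, 10:55–11:15, 12:10–13:35, 16:15–16:55.
Liang ∩ Oksana: 09:00–09:50, 10:05–10:30, 11:35–13:05, 15:30–16:30.
Liang ∩ Oksana ∩ Freya: 10:10–10:30, 11:35–12:50, 13:00–13:05, 15:30–16:30.
Liang ∩ Oksana ∩ Freya ∩ Zara: 10:10–10:30, 11:35–12:50, 13:00–13:05, 15:30–15:40.
Liang ∩ Oksana ∩ Freya ∩ Zara ∩ Jun: 10:10–10:30, 12:10–12:50, 13:00–13:05.
Common window lengths: 20, 40, 5 min; longest is 40.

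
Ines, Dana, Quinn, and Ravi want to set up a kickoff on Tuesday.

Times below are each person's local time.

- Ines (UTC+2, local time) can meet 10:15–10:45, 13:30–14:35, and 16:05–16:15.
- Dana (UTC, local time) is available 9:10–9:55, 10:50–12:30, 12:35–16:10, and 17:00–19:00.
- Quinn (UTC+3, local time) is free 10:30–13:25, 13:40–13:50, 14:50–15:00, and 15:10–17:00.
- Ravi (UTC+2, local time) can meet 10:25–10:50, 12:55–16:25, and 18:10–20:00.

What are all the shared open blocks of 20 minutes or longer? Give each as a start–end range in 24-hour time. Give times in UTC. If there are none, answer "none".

Ines → UTC: 08:15–08:45, 11:30–12:35, 14:05–14:15.
Dana → UTC: 09:10–09:55, 10:50–12:30, 12:35–16:10, 17:00–19:00.
Quinn → UTC: 07:30–10:25, 10:40–10:50, 11:50–12:00, 12:10–14:00.
Ravi → UTC: 08:25–08:50, 10:55–14:25, 16:10–18:00.
Ines ∩ Dana: 11:30–12:30, 14:05–14:15.
Ines ∩ Dana ∩ Quinn: 11:50–12:00, 12:10–12:30.
Ines ∩ Dana ∩ Quinn ∩ Ravi: 11:50–12:00, 12:10–12:30.
Windows ≥ 20 min: 12:10–12:30.

12:10–12:30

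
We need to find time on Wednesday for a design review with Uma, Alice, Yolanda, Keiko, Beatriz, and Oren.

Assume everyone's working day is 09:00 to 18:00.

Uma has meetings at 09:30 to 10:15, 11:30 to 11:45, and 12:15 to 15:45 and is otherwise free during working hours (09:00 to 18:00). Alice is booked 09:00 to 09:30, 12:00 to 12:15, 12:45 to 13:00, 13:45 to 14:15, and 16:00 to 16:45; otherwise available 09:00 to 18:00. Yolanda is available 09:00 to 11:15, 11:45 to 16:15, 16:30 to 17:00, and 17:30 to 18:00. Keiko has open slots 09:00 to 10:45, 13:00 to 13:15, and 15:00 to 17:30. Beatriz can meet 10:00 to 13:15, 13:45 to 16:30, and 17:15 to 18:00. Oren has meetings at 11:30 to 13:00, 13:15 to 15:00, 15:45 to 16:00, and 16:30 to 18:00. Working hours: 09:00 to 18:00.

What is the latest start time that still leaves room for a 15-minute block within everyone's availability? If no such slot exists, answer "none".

Uma free within 09:00–18:00: 09:00–09:30, 10:15–11:30, 11:45–12:15, 15:45–18:00.
Alice free within 09:00–18:00: 09:30–12:00, 12:15–12:45, 13:00–13:45, 14:15–16:00, 16:45–18:00.
Oren free within 09:00–18:00: 09:00–11:30, 13:00–13:15, 15:00–15:45, 16:00–16:30.
Uma ∩ Alice: 10:15–11:30, 11:45–12:00, 15:45–16:00, 16:45–18:00.
Uma ∩ Alice ∩ Yolanda: 10:15–11:15, 11:45–12:00, 15:45–16:00, 16:45–17:00, 17:30–18:00.
Uma ∩ Alice ∩ Yolanda ∩ Keiko: 10:15–10:45, 15:45–16:00, 16:45–17:00.
Uma ∩ Alice ∩ Yolanda ∩ Keiko ∩ Beatriz: 10:15–10:45, 15:45–16:00.
Uma ∩ Alice ∩ Yolanda ∩ Keiko ∩ Beatriz ∩ Oren: 10:15–10:45.
Windows ≥ 15 min: 10:15–10:45.
Latest start in the last window 10:15–10:45 is 10:45 − 15 min = 10:30.

10:30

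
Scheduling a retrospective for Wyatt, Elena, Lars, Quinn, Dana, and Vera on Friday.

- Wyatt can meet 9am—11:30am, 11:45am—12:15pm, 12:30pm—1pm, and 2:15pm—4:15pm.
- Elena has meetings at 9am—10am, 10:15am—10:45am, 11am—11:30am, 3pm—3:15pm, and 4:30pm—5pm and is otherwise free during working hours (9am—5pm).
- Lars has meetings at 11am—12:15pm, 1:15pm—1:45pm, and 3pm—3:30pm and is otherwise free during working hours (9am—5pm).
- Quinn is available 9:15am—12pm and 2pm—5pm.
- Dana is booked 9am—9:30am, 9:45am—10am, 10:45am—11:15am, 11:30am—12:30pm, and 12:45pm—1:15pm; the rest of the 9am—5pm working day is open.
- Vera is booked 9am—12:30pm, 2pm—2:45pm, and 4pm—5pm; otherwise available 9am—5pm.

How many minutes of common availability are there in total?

45 minutes

Elena free within 09:00–17:00: 10:00–10:15, 10:45–11:00, 11:30–15:00, 15:15–16:30.
Lars free within 09:00–17:00: 09:00–11:00, 12:15–13:15, 13:45–15:00, 15:30–17:00.
Dana free within 09:00–17:00: 09:30–09:45, 10:00–10:45, 11:15–11:30, 12:30–12:45, 13:15–17:00.
Vera free within 09:00–17:00: 12:30–14:00, 14:45–16:00.
Wyatt ∩ Elena: 10:00–10:15, 10:45–11:00, 11:45–12:15, 12:30–13:00, 14:15–15:00, 15:15–16:15.
Wyatt ∩ Elena ∩ Lars: 10:00–10:15, 10:45–11:00, 12:30–13:00, 14:15–15:00, 15:30–16:15.
Wyatt ∩ Elena ∩ Lars ∩ Quinn: 10:00–10:15, 10:45–11:00, 14:15–15:00, 15:30–16:15.
Wyatt ∩ Elena ∩ Lars ∩ Quinn ∩ Dana: 10:00–10:15, 14:15–15:00, 15:30–16:15.
Wyatt ∩ Elena ∩ Lars ∩ Quinn ∩ Dana ∩ Vera: 14:45–15:00, 15:30–16:00.
Total common minutes: 15 + 30 = 45.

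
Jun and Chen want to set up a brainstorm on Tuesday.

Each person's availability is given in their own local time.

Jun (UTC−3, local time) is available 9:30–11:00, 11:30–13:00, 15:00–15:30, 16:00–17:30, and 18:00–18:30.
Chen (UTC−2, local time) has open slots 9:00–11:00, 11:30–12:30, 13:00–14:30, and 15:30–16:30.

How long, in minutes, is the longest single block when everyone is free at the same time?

60 minutes

Jun → UTC: 12:30–14:00, 14:30–16:00, 18:00–18:30, 19:00–20:30, 21:00–21:30.
Chen → UTC: 11:00–13:00, 13:30–14:30, 15:00–16:30, 17:30–18:30.
Jun ∩ Chen: 12:30–13:00, 13:30–14:00, 15:00–16:00, 18:00–18:30.
Common window lengths: 30, 30, 60, 30 min; longest is 60.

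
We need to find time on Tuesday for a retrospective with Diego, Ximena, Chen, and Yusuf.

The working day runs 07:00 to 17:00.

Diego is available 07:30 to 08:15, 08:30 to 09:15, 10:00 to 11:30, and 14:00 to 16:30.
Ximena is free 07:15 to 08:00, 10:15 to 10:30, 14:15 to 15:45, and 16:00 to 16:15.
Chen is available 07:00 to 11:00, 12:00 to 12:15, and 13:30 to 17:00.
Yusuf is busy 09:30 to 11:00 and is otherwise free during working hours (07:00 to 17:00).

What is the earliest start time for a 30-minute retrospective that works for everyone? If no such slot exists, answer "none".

Yusuf free within 07:00–17:00: 07:00–09:30, 11:00–17:00.
Diego ∩ Ximena: 07:30–08:00, 10:15–10:30, 14:15–15:45, 16:00–16:15.
Diego ∩ Ximena ∩ Chen: 07:30–08:00, 10:15–10:30, 14:15–15:45, 16:00–16:15.
Diego ∩ Ximena ∩ Chen ∩ Yusuf: 07:30–08:00, 14:15–15:45, 16:00–16:15.
Windows ≥ 30 min: 07:30–08:00, 14:15–15:45.
Earliest such window starts at 07:30.

07:30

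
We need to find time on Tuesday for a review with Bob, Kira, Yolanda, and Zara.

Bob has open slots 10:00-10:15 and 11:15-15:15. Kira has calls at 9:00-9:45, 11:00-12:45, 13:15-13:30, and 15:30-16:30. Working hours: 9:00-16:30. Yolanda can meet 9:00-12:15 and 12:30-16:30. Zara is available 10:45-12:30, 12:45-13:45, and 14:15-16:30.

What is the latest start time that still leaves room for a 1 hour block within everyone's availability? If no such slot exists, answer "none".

14:15

Kira free within 09:00–16:30: 09:45–11:00, 12:45–13:15, 13:30–15:30.
Bob ∩ Kira: 10:00–10:15, 12:45–13:15, 13:30–15:15.
Bob ∩ Kira ∩ Yolanda: 10:00–10:15, 12:45–13:15, 13:30–15:15.
Bob ∩ Kira ∩ Yolanda ∩ Zara: 12:45–13:15, 13:30–13:45, 14:15–15:15.
Windows ≥ 60 min: 14:15–15:15.
Latest start in the last window 14:15–15:15 is 15:15 − 60 min = 14:15.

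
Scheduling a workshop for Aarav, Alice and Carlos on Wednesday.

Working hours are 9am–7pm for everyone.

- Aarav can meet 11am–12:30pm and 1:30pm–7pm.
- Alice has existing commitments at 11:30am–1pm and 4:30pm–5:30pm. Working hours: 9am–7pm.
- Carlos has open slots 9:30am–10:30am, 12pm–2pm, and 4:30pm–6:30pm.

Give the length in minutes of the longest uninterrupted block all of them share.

60 minutes

Alice free within 09:00–19:00: 09:00–11:30, 13:00–16:30, 17:30–19:00.
Aarav ∩ Alice: 11:00–11:30, 13:30–16:30, 17:30–19:00.
Aarav ∩ Alice ∩ Carlos: 13:30–14:00, 17:30–18:30.
Common window lengths: 30, 60 min; longest is 60.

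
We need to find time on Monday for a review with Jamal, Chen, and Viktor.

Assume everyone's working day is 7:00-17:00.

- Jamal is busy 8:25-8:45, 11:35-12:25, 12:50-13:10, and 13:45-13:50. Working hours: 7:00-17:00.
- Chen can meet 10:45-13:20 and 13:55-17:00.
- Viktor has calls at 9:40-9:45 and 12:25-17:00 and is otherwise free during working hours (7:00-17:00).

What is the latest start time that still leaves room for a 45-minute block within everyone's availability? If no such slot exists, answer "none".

10:50

Jamal free within 07:00–17:00: 07:00–08:25, 08:45–11:35, 12:25–12:50, 13:10–13:45, 13:50–17:00.
Viktor free within 07:00–17:00: 07:00–09:40, 09:45–12:25.
Jamal ∩ Chen: 10:45–11:35, 12:25–12:50, 13:10–13:20, 13:55–17:00.
Jamal ∩ Chen ∩ Viktor: 10:45–11:35.
Windows ≥ 45 min: 10:45–11:35.
Latest start in the last window 10:45–11:35 is 11:35 − 45 min = 10:50.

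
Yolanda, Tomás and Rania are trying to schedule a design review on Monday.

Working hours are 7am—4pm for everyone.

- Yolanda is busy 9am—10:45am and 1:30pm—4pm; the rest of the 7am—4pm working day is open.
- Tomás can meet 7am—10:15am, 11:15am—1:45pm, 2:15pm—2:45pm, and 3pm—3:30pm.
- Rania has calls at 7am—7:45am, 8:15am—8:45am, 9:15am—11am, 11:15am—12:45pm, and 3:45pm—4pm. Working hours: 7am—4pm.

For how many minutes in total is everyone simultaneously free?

90 minutes

Yolanda free within 07:00–16:00: 07:00–09:00, 10:45–13:30.
Rania free within 07:00–16:00: 07:45–08:15, 08:45–09:15, 11:00–11:15, 12:45–15:45.
Yolanda ∩ Tomás: 07:00–09:00, 11:15–13:30.
Yolanda ∩ Tomás ∩ Rania: 07:45–08:15, 08:45–09:00, 12:45–13:30.
Total common minutes: 30 + 15 + 45 = 90.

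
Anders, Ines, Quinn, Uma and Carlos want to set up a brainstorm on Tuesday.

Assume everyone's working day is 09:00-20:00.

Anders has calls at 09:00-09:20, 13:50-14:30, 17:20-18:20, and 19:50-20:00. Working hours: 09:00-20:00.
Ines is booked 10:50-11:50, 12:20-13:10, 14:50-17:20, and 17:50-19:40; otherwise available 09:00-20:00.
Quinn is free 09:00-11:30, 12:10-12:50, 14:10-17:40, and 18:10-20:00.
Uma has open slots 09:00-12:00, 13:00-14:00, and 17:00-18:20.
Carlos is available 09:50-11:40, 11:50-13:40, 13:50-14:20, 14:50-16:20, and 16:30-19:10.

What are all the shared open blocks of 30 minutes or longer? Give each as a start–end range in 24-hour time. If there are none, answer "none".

09:50–10:50

Anders free within 09:00–20:00: 09:20–13:50, 14:30–17:20, 18:20–19:50.
Ines free within 09:00–20:00: 09:00–10:50, 11:50–12:20, 13:10–14:50, 17:20–17:50, 19:40–20:00.
Anders ∩ Ines: 09:20–10:50, 11:50–12:20, 13:10–13:50, 14:30–14:50, 19:40–19:50.
Anders ∩ Ines ∩ Quinn: 09:20–10:50, 12:10–12:20, 14:30–14:50, 19:40–19:50.
Anders ∩ Ines ∩ Quinn ∩ Uma: 09:20–10:50.
Anders ∩ Ines ∩ Quinn ∩ Uma ∩ Carlos: 09:50–10:50.
Windows ≥ 30 min: 09:50–10:50.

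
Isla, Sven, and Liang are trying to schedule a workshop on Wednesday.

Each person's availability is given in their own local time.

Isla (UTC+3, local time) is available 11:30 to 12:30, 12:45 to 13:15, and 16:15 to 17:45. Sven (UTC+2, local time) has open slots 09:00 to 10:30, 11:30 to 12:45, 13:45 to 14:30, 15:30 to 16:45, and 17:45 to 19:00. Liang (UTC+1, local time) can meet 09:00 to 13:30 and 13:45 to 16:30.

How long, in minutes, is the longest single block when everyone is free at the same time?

75 minutes

Isla → UTC: 08:30–09:30, 09:45–10:15, 13:15–14:45.
Sven → UTC: 07:00–08:30, 09:30–10:45, 11:45–12:30, 13:30–14:45, 15:45–17:00.
Liang → UTC: 08:00–12:30, 12:45–15:30.
Isla ∩ Sven: 09:45–10:15, 13:30–14:45.
Isla ∩ Sven ∩ Liang: 09:45–10:15, 13:30–14:45.
Common window lengths: 30, 75 min; longest is 75.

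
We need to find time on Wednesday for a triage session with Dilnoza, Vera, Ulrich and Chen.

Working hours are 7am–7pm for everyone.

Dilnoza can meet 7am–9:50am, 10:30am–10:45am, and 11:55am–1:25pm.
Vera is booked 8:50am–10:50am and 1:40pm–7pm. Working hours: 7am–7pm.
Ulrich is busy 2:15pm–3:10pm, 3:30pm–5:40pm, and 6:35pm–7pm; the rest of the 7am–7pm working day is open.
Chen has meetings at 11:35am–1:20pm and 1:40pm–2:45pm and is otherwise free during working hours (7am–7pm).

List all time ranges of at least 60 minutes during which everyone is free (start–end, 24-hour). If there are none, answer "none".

Vera free within 07:00–19:00: 07:00–08:50, 10:50–13:40.
Ulrich free within 07:00–19:00: 07:00–14:15, 15:10–15:30, 17:40–18:35.
Chen free within 07:00–19:00: 07:00–11:35, 13:20–13:40, 14:45–19:00.
Dilnoza ∩ Vera: 07:00–08:50, 11:55–13:25.
Dilnoza ∩ Vera ∩ Ulrich: 07:00–08:50, 11:55–13:25.
Dilnoza ∩ Vera ∩ Ulrich ∩ Chen: 07:00–08:50, 13:20–13:25.
Windows ≥ 60 min: 07:00–08:50.

07:00–08:50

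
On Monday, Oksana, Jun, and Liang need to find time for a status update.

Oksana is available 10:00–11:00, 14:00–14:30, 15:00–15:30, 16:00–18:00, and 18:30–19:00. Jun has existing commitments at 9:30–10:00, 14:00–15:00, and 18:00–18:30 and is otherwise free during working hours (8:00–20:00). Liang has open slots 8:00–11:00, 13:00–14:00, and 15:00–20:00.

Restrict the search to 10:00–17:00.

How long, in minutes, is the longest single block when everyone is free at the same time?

60 minutes

Jun free within 08:00–20:00: 08:00–09:30, 10:00–14:00, 15:00–18:00, 18:30–20:00.
Oksana ∩ Jun: 10:00–11:00, 15:00–15:30, 16:00–18:00, 18:30–19:00.
Oksana ∩ Jun ∩ Liang: 10:00–11:00, 15:00–15:30, 16:00–18:00, 18:30–19:00.
Restricted to 10:00–17:00: 10:00–11:00, 15:00–15:30, 16:00–17:00.
Common window lengths: 60, 30, 60 min; longest is 60.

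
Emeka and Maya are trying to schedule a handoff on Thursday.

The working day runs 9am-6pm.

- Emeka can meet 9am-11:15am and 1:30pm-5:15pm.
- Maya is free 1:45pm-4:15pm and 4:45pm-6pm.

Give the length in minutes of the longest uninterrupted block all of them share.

Emeka ∩ Maya: 13:45–16:15, 16:45–17:15.
Common window lengths: 150, 30 min; longest is 150.

150 minutes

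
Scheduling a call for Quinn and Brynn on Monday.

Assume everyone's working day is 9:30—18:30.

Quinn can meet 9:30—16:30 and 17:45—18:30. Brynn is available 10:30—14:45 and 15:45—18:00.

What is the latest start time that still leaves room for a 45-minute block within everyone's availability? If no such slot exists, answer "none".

Quinn ∩ Brynn: 10:30–14:45, 15:45–16:30, 17:45–18:00.
Windows ≥ 45 min: 10:30–14:45, 15:45–16:30.
Latest start in the last window 15:45–16:30 is 16:30 − 45 min = 15:45.

15:45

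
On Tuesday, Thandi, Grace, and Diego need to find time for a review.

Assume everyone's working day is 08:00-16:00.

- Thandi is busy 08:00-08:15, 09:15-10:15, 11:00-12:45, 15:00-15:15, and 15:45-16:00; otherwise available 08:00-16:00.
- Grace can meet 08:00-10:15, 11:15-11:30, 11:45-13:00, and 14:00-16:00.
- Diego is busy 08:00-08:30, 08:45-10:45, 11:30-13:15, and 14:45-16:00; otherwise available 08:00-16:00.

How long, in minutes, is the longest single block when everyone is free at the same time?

45 minutes

Thandi free within 08:00–16:00: 08:15–09:15, 10:15–11:00, 12:45–15:00, 15:15–15:45.
Diego free within 08:00–16:00: 08:30–08:45, 10:45–11:30, 13:15–14:45.
Thandi ∩ Grace: 08:15–09:15, 12:45–13:00, 14:00–15:00, 15:15–15:45.
Thandi ∩ Grace ∩ Diego: 08:30–08:45, 14:00–14:45.
Common window lengths: 15, 45 min; longest is 45.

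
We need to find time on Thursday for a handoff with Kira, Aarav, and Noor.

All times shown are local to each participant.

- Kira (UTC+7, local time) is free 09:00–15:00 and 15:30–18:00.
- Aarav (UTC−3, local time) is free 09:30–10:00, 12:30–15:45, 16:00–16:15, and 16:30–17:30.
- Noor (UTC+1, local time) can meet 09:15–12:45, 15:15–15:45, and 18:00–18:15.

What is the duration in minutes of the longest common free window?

0 minutes

Kira → UTC: 02:00–08:00, 08:30–11:00.
Aarav → UTC: 12:30–13:00, 15:30–18:45, 19:00–19:15, 19:30–20:30.
Noor → UTC: 08:15–11:45, 14:15–14:45, 17:00–17:15.
Kira ∩ Aarav: (none).
Kira ∩ Aarav ∩ Noor: (none).
No common window.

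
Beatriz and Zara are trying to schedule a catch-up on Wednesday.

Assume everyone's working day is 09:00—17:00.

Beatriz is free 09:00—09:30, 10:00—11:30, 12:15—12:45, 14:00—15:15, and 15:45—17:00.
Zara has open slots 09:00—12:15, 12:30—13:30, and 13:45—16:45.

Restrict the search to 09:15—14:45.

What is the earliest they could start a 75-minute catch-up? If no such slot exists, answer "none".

10:00

Beatriz ∩ Zara: 09:00–09:30, 10:00–11:30, 12:30–12:45, 14:00–15:15, 15:45–16:45.
Restricted to 09:15–14:45: 09:15–09:30, 10:00–11:30, 12:30–12:45, 14:00–14:45.
Windows ≥ 75 min: 10:00–11:30.
Earliest such window starts at 10:00.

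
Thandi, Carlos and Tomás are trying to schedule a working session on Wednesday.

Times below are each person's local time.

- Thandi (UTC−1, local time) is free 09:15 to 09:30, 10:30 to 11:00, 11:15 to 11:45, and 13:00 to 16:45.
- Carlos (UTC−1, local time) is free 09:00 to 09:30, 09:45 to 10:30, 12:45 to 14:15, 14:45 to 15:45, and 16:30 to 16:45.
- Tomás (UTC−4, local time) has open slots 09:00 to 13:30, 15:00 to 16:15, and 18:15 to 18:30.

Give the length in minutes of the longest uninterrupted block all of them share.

Thandi → UTC: 10:15–10:30, 11:30–12:00, 12:15–12:45, 14:00–17:45.
Carlos → UTC: 10:00–10:30, 10:45–11:30, 13:45–15:15, 15:45–16:45, 17:30–17:45.
Tomás → UTC: 13:00–17:30, 19:00–20:15, 22:15–22:30.
Thandi ∩ Carlos: 10:15–10:30, 14:00–15:15, 15:45–16:45, 17:30–17:45.
Thandi ∩ Carlos ∩ Tomás: 14:00–15:15, 15:45–16:45.
Common window lengths: 75, 60 min; longest is 75.

75 minutes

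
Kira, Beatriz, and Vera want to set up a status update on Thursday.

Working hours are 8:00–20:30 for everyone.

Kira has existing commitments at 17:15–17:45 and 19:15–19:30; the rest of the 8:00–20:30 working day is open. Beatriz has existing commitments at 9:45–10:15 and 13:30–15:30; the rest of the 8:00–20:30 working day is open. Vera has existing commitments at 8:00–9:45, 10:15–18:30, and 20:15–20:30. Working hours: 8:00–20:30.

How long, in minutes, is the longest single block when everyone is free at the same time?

45 minutes

Kira free within 08:00–20:30: 08:00–17:15, 17:45–19:15, 19:30–20:30.
Beatriz free within 08:00–20:30: 08:00–09:45, 10:15–13:30, 15:30–20:30.
Vera free within 08:00–20:30: 09:45–10:15, 18:30–20:15.
Kira ∩ Beatriz: 08:00–09:45, 10:15–13:30, 15:30–17:15, 17:45–19:15, 19:30–20:30.
Kira ∩ Beatriz ∩ Vera: 18:30–19:15, 19:30–20:15.
Common window lengths: 45, 45 min; longest is 45.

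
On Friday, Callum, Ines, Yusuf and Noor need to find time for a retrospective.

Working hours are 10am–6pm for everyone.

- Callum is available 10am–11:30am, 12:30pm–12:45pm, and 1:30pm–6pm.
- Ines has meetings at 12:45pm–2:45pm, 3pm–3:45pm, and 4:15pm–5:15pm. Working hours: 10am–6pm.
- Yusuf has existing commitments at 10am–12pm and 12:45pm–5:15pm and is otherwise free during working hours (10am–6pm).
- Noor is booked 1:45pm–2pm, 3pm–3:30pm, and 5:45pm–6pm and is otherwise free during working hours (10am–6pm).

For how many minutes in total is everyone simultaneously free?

45 minutes

Ines free within 10:00–18:00: 10:00–12:45, 14:45–15:00, 15:45–16:15, 17:15–18:00.
Yusuf free within 10:00–18:00: 12:00–12:45, 17:15–18:00.
Noor free within 10:00–18:00: 10:00–13:45, 14:00–15:00, 15:30–17:45.
Callum ∩ Ines: 10:00–11:30, 12:30–12:45, 14:45–15:00, 15:45–16:15, 17:15–18:00.
Callum ∩ Ines ∩ Yusuf: 12:30–12:45, 17:15–18:00.
Callum ∩ Ines ∩ Yusuf ∩ Noor: 12:30–12:45, 17:15–17:45.
Total common minutes: 15 + 30 = 45.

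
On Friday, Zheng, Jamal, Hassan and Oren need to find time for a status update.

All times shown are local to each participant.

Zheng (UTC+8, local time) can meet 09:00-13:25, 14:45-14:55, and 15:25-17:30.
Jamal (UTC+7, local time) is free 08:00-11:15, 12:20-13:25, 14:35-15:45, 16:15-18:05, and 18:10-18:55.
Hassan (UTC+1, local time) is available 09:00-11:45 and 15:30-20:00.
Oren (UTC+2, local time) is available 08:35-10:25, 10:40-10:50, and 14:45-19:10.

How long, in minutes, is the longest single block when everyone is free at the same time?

25 minutes

Zheng → UTC: 01:00–05:25, 06:45–06:55, 07:25–09:30.
Jamal → UTC: 01:00–04:15, 05:20–06:25, 07:35–08:45, 09:15–11:05, 11:10–11:55.
Hassan → UTC: 08:00–10:45, 14:30–19:00.
Oren → UTC: 06:35–08:25, 08:40–08:50, 12:45–17:10.
Zheng ∩ Jamal: 01:00–04:15, 05:20–05:25, 07:35–08:45, 09:15–09:30.
Zheng ∩ Jamal ∩ Hassan: 08:00–08:45, 09:15–09:30.
Zheng ∩ Jamal ∩ Hassan ∩ Oren: 08:00–08:25, 08:40–08:45.
Common window lengths: 25, 5 min; longest is 25.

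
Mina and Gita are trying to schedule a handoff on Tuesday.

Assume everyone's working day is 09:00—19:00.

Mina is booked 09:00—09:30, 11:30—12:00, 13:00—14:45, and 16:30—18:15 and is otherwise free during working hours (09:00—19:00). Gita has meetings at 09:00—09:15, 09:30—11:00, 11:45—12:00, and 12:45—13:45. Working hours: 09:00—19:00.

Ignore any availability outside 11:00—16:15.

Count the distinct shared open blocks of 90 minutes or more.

Mina free within 09:00–19:00: 09:30–11:30, 12:00–13:00, 14:45–16:30, 18:15–19:00.
Gita free within 09:00–19:00: 09:15–09:30, 11:00–11:45, 12:00–12:45, 13:45–19:00.
Mina ∩ Gita: 11:00–11:30, 12:00–12:45, 14:45–16:30, 18:15–19:00.
Restricted to 11:00–16:15: 11:00–11:30, 12:00–12:45, 14:45–16:15.
Windows ≥ 90 min: 14:45–16:15.
That's 1 window.

1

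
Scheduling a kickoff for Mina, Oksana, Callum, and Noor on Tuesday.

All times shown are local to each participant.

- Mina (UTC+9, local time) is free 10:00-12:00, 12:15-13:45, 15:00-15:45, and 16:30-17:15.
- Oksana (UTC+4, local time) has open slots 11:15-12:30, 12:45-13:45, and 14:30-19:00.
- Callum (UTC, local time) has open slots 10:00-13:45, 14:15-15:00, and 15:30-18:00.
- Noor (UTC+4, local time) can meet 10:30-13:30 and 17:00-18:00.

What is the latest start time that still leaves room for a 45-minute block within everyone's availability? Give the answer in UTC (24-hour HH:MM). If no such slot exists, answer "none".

none

Mina → UTC: 01:00–03:00, 03:15–04:45, 06:00–06:45, 07:30–08:15.
Oksana → UTC: 07:15–08:30, 08:45–09:45, 10:30–15:00.
Callum → UTC: 10:00–13:45, 14:15–15:00, 15:30–18:00.
Noor → UTC: 06:30–09:30, 13:00–14:00.
Mina ∩ Oksana: 07:30–08:15.
Mina ∩ Oksana ∩ Callum: (none).
Mina ∩ Oksana ∩ Callum ∩ Noor: (none).
Windows ≥ 45 min: (none).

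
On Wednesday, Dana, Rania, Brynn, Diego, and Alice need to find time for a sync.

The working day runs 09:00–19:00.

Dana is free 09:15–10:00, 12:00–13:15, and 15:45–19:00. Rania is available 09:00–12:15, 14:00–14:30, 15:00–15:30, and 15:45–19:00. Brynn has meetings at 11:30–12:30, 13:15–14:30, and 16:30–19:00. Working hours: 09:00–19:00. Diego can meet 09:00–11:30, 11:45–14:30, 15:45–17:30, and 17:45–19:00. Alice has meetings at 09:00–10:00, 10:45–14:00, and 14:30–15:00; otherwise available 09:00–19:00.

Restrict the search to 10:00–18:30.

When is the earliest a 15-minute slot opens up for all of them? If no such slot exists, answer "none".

Brynn free within 09:00–19:00: 09:00–11:30, 12:30–13:15, 14:30–16:30.
Alice free within 09:00–19:00: 10:00–10:45, 14:00–14:30, 15:00–19:00.
Dana ∩ Rania: 09:15–10:00, 12:00–12:15, 15:45–19:00.
Dana ∩ Rania ∩ Brynn: 09:15–10:00, 15:45–16:30.
Dana ∩ Rania ∩ Brynn ∩ Diego: 09:15–10:00, 15:45–16:30.
Dana ∩ Rania ∩ Brynn ∩ Diego ∩ Alice: 15:45–16:30.
Restricted to 10:00–18:30: 15:45–16:30.
Windows ≥ 15 min: 15:45–16:30.
Earliest such window starts at 15:45.

15:45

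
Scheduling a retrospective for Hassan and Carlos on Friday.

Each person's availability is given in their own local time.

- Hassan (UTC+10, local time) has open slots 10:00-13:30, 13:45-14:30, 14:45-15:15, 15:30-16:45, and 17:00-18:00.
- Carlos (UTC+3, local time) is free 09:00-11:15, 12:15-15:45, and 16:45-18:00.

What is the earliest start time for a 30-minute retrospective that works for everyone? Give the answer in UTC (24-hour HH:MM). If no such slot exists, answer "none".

06:00

Hassan → UTC: 00:00–03:30, 03:45–04:30, 04:45–05:15, 05:30–06:45, 07:00–08:00.
Carlos → UTC: 06:00–08:15, 09:15–12:45, 13:45–15:00.
Hassan ∩ Carlos: 06:00–06:45, 07:00–08:00.
Windows ≥ 30 min: 06:00–06:45, 07:00–08:00.
Earliest such window starts at 06:00.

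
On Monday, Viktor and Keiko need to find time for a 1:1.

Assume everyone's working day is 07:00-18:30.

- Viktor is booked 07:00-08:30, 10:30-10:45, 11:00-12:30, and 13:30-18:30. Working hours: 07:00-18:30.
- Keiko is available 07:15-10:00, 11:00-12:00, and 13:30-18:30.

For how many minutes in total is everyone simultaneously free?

90 minutes

Viktor free within 07:00–18:30: 08:30–10:30, 10:45–11:00, 12:30–13:30.
Viktor ∩ Keiko: 08:30–10:00.
Total common minutes: 90.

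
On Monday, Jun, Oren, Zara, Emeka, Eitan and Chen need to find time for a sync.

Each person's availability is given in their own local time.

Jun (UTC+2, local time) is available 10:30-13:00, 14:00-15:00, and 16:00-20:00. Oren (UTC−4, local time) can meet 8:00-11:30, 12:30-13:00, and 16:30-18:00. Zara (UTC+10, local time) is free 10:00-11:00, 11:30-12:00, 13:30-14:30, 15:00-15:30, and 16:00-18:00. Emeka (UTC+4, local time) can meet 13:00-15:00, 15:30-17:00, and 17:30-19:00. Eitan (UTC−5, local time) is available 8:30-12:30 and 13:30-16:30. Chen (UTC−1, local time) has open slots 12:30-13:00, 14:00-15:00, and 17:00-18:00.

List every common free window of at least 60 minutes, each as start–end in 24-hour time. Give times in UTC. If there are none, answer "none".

Jun → UTC: 08:30–11:00, 12:00–13:00, 14:00–18:00.
Oren → UTC: 12:00–15:30, 16:30–17:00, 20:30–22:00.
Zara → UTC: 00:00–01:00, 01:30–02:00, 03:30–04:30, 05:00–05:30, 06:00–08:00.
Emeka → UTC: 09:00–11:00, 11:30–13:00, 13:30–15:00.
Eitan → UTC: 13:30–17:30, 18:30–21:30.
Chen → UTC: 13:30–14:00, 15:00–16:00, 18:00–19:00.
Jun ∩ Oren: 12:00–13:00, 14:00–15:30, 16:30–17:00.
Jun ∩ Oren ∩ Zara: (none).
Jun ∩ Oren ∩ Zara ∩ Emeka: (none).
Jun ∩ Oren ∩ Zara ∩ Emeka ∩ Eitan: (none).
Jun ∩ Oren ∩ Zara ∩ Emeka ∩ Eitan ∩ Chen: (none).
Windows ≥ 60 min: (none).

none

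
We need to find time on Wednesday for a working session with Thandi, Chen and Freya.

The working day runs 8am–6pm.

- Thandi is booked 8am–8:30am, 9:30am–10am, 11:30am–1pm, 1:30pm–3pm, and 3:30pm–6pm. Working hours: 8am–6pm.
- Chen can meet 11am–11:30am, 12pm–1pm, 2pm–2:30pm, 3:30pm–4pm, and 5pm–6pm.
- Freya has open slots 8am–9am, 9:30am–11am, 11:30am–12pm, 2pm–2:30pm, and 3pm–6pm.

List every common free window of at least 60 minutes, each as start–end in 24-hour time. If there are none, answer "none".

Thandi free within 08:00–18:00: 08:30–09:30, 10:00–11:30, 13:00–13:30, 15:00–15:30.
Thandi ∩ Chen: 11:00–11:30.
Thandi ∩ Chen ∩ Freya: (none).
Windows ≥ 60 min: (none).

none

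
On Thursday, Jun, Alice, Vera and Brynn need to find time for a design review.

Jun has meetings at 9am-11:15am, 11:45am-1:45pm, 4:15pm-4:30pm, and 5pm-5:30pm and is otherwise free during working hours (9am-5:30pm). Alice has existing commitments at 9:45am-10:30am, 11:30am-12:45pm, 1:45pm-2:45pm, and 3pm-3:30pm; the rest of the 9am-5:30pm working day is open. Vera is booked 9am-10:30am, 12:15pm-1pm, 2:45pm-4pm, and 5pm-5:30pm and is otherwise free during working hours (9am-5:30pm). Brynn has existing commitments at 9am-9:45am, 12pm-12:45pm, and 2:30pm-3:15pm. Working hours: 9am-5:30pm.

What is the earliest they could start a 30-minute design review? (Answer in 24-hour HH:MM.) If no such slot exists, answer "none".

16:30

Jun free within 09:00–17:30: 11:15–11:45, 13:45–16:15, 16:30–17:00.
Alice free within 09:00–17:30: 09:00–09:45, 10:30–11:30, 12:45–13:45, 14:45–15:00, 15:30–17:30.
Vera free within 09:00–17:30: 10:30–12:15, 13:00–14:45, 16:00–17:00.
Brynn free within 09:00–17:30: 09:45–12:00, 12:45–14:30, 15:15–17:30.
Jun ∩ Alice: 11:15–11:30, 14:45–15:00, 15:30–16:15, 16:30–17:00.
Jun ∩ Alice ∩ Vera: 11:15–11:30, 16:00–16:15, 16:30–17:00.
Jun ∩ Alice ∩ Vera ∩ Brynn: 11:15–11:30, 16:00–16:15, 16:30–17:00.
Windows ≥ 30 min: 16:30–17:00.
Earliest such window starts at 16:30.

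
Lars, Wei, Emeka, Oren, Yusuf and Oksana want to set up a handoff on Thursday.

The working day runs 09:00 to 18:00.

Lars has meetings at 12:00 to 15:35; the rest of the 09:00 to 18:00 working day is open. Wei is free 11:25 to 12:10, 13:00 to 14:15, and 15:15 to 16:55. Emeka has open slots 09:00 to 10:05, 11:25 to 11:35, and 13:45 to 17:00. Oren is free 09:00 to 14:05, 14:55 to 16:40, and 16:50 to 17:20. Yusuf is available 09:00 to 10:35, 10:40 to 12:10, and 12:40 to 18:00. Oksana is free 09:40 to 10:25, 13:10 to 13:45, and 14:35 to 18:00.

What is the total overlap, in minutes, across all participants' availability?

70 minutes

Lars free within 09:00–18:00: 09:00–12:00, 15:35–18:00.
Lars ∩ Wei: 11:25–12:00, 15:35–16:55.
Lars ∩ Wei ∩ Emeka: 11:25–11:35, 15:35–16:55.
Lars ∩ Wei ∩ Emeka ∩ Oren: 11:25–11:35, 15:35–16:40, 16:50–16:55.
Lars ∩ Wei ∩ Emeka ∩ Oren ∩ Yusuf: 11:25–11:35, 15:35–16:40, 16:50–16:55.
Lars ∩ Wei ∩ Emeka ∩ Oren ∩ Yusuf ∩ Oksana: 15:35–16:40, 16:50–16:55.
Total common minutes: 65 + 5 = 70.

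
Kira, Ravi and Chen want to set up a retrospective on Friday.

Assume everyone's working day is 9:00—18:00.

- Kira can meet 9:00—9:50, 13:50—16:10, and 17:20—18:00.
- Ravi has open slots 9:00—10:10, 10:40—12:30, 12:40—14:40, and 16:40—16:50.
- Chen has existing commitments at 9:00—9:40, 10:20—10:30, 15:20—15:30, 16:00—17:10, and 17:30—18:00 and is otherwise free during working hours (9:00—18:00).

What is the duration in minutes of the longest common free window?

50 minutes

Chen free within 09:00–18:00: 09:40–10:20, 10:30–15:20, 15:30–16:00, 17:10–17:30.
Kira ∩ Ravi: 09:00–09:50, 13:50–14:40.
Kira ∩ Ravi ∩ Chen: 09:40–09:50, 13:50–14:40.
Common window lengths: 10, 50 min; longest is 50.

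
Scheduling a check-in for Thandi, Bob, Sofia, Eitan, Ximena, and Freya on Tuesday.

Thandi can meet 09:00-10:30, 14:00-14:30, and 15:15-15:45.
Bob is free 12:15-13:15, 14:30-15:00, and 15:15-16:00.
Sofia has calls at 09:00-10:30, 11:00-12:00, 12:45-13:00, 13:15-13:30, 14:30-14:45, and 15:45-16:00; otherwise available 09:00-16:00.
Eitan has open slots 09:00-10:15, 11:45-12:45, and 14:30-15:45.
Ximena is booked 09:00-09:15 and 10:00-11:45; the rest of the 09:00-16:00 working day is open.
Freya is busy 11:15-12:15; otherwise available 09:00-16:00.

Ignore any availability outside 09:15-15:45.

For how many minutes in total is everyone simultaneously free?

30 minutes

Sofia free within 09:00–16:00: 10:30–11:00, 12:00–12:45, 13:00–13:15, 13:30–14:30, 14:45–15:45.
Ximena free within 09:00–16:00: 09:15–10:00, 11:45–16:00.
Freya free within 09:00–16:00: 09:00–11:15, 12:15–16:00.
Thandi ∩ Bob: 15:15–15:45.
Thandi ∩ Bob ∩ Sofia: 15:15–15:45.
Thandi ∩ Bob ∩ Sofia ∩ Eitan: 15:15–15:45.
Thandi ∩ Bob ∩ Sofia ∩ Eitan ∩ Ximena: 15:15–15:45.
Thandi ∩ Bob ∩ Sofia ∩ Eitan ∩ Ximena ∩ Freya: 15:15–15:45.
Restricted to 09:15–15:45: 15:15–15:45.
Total common minutes: 30.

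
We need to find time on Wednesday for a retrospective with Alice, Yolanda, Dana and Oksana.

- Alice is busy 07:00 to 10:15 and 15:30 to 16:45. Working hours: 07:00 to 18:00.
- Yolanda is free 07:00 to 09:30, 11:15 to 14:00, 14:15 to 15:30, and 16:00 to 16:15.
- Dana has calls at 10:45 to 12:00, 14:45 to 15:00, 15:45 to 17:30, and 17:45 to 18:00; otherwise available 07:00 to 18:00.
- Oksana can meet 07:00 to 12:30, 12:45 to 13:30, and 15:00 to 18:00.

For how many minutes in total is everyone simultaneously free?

105 minutes

Alice free within 07:00–18:00: 10:15–15:30, 16:45–18:00.
Dana free within 07:00–18:00: 07:00–10:45, 12:00–14:45, 15:00–15:45, 17:30–17:45.
Alice ∩ Yolanda: 11:15–14:00, 14:15–15:30.
Alice ∩ Yolanda ∩ Dana: 12:00–14:00, 14:15–14:45, 15:00–15:30.
Alice ∩ Yolanda ∩ Dana ∩ Oksana: 12:00–12:30, 12:45–13:30, 15:00–15:30.
Total common minutes: 30 + 45 + 30 = 105.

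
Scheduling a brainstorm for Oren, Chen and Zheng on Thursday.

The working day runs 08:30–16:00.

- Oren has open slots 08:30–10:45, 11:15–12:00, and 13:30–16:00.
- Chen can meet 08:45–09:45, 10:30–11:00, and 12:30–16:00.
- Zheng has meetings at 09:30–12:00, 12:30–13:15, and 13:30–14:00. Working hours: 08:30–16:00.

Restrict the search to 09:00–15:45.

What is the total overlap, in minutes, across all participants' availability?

Zheng free within 08:30–16:00: 08:30–09:30, 12:00–12:30, 13:15–13:30, 14:00–16:00.
Oren ∩ Chen: 08:45–09:45, 10:30–10:45, 13:30–16:00.
Oren ∩ Chen ∩ Zheng: 08:45–09:30, 14:00–16:00.
Restricted to 09:00–15:45: 09:00–09:30, 14:00–15:45.
Total common minutes: 30 + 105 = 135.

135 minutes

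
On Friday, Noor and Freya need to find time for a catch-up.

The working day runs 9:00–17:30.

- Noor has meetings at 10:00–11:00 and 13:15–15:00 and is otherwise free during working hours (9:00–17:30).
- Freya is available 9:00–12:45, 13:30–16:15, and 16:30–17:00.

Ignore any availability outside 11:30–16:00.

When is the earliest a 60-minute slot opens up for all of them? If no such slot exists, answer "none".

Noor free within 09:00–17:30: 09:00–10:00, 11:00–13:15, 15:00–17:30.
Noor ∩ Freya: 09:00–10:00, 11:00–12:45, 15:00–16:15, 16:30–17:00.
Restricted to 11:30–16:00: 11:30–12:45, 15:00–16:00.
Windows ≥ 60 min: 11:30–12:45, 15:00–16:00.
Earliest such window starts at 11:30.

11:30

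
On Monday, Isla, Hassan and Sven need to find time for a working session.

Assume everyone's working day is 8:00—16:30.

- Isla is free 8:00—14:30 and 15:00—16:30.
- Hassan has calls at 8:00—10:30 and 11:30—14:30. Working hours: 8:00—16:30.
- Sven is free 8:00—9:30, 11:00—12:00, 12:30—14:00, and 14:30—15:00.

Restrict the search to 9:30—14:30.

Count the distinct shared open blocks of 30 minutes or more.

1

Hassan free within 08:00–16:30: 10:30–11:30, 14:30–16:30.
Isla ∩ Hassan: 10:30–11:30, 15:00–16:30.
Isla ∩ Hassan ∩ Sven: 11:00–11:30.
Restricted to 09:30–14:30: 11:00–11:30.
Windows ≥ 30 min: 11:00–11:30.
That's 1 window.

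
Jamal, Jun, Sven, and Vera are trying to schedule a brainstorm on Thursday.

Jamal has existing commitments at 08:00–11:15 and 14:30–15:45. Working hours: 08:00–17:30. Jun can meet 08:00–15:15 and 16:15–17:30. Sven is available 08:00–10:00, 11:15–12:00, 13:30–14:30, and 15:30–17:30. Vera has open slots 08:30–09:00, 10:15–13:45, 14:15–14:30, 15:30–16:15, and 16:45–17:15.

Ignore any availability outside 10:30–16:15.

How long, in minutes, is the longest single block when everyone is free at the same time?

Jamal free within 08:00–17:30: 11:15–14:30, 15:45–17:30.
Jamal ∩ Jun: 11:15–14:30, 16:15–17:30.
Jamal ∩ Jun ∩ Sven: 11:15–12:00, 13:30–14:30, 16:15–17:30.
Jamal ∩ Jun ∩ Sven ∩ Vera: 11:15–12:00, 13:30–13:45, 14:15–14:30, 16:45–17:15.
Restricted to 10:30–16:15: 11:15–12:00, 13:30–13:45, 14:15–14:30.
Common window lengths: 45, 15, 15 min; longest is 45.

45 minutes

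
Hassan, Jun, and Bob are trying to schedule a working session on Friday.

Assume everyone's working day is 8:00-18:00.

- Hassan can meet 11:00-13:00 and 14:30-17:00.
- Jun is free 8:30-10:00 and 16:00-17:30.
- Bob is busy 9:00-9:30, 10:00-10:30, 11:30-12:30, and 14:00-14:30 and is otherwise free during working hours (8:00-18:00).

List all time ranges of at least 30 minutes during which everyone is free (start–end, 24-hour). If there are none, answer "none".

Bob free within 08:00–18:00: 08:00–09:00, 09:30–10:00, 10:30–11:30, 12:30–14:00, 14:30–18:00.
Hassan ∩ Jun: 16:00–17:00.
Hassan ∩ Jun ∩ Bob: 16:00–17:00.
Windows ≥ 30 min: 16:00–17:00.

16:00–17:00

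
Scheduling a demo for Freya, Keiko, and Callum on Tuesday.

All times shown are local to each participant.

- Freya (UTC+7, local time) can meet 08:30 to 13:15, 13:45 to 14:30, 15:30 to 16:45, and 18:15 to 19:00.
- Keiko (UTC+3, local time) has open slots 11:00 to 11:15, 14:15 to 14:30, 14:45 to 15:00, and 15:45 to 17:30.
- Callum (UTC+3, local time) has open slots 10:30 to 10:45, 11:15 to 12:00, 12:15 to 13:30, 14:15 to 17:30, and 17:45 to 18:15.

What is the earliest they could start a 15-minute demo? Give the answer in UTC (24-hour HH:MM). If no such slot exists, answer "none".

11:15

Freya → UTC: 01:30–06:15, 06:45–07:30, 08:30–09:45, 11:15–12:00.
Keiko → UTC: 08:00–08:15, 11:15–11:30, 11:45–12:00, 12:45–14:30.
Callum → UTC: 07:30–07:45, 08:15–09:00, 09:15–10:30, 11:15–14:30, 14:45–15:15.
Freya ∩ Keiko: 11:15–11:30, 11:45–12:00.
Freya ∩ Keiko ∩ Callum: 11:15–11:30, 11:45–12:00.
Windows ≥ 15 min: 11:15–11:30, 11:45–12:00.
Earliest such window starts at 11:15.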